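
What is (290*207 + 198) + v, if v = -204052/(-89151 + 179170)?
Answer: 5421460280/90019 ≈ 60226.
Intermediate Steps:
v = -204052/90019 ≈ -2.2668
(290*207 + 198) + v = (290*207 + 198) - 204052/90019 = (60030 + 198) - 204052/90019 = 60228 - 204052/90019 = 5421460280/90019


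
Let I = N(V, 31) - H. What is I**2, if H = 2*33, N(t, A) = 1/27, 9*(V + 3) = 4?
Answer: 3171961/729 ≈ 4351.1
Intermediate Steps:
V = -23/9 (V = -3 + (1/9)*4 = -3 + 4/9 = -23/9 ≈ -2.5556)
N(t, A) = 1/27
H = 66
I = -1781/27 (I = 1/27 - 1*66 = 1/27 - 66 = -1781/27 ≈ -65.963)
I**2 = (-1781/27)**2 = 3171961/729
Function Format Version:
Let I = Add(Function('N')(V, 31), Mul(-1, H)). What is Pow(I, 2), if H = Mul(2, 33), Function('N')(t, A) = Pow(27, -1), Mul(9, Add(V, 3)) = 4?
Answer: Rational(3171961, 729) ≈ 4351.1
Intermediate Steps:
V = Rational(-23, 9) (V = Add(-3, Mul(Rational(1, 9), 4)) = Add(-3, Rational(4, 9)) = Rational(-23, 9) ≈ -2.5556)
Function('N')(t, A) = Rational(1, 27)
H = 66
I = Rational(-1781, 27) (I = Add(Rational(1, 27), Mul(-1, 66)) = Add(Rational(1, 27), -66) = Rational(-1781, 27) ≈ -65.963)
Pow(I, 2) = Pow(Rational(-1781, 27), 2) = Rational(3171961, 729)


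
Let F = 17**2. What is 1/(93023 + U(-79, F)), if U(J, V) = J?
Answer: 1/92944 ≈ 1.0759e-5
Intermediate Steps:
F = 289
1/(93023 + U(-79, F)) = 1/(93023 - 79) = 1/92944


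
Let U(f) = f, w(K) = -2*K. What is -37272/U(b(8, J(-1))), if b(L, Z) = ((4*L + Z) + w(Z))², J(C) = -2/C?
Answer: -3106/75 ≈ -41.413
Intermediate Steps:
b(L, Z) = (-Z + 4*L)² (b(L, Z) = ((4*L + Z) - 2*Z)² = ((Z + 4*L) - 2*Z)² = (-Z + 4*L)²)
-37272/U(b(8, J(-1))) = -37272/(-(-2)/(-1) + 4*8)² = -37272/(-(-2)*(-1) + 32)² = -37272/(-1*2 + 32)² = -37272/(-2 + 32)² = -37272/(30²) = -37272/900 = -37272*1/900 = -3106/75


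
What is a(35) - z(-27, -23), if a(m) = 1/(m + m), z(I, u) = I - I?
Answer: 1/70 ≈ 0.014286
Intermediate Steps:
z(I, u) = 0
a(m) = 1/(2*m)
a(35) - z(-27, -23) = (½)/35 - 1*0 = (½)*(1/35) + 0 = 1/70 + 0 = 1/70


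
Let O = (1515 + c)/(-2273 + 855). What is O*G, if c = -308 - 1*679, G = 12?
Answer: -3168/709 ≈ -4.4683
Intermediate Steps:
c = -987 (c = -308 - 679 = -987)
O = -264/709 (O = (1515 - 987)/(-2273 + 855) = 528/(-1418) = 528*(-1/1418) = -264/709 ≈ -0.37236)
O*G = -264/709*12 = -3168/709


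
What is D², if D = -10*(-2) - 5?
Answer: 225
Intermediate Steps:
D = 15 (D = 20 - 5 = 15)
D² = 15² = 225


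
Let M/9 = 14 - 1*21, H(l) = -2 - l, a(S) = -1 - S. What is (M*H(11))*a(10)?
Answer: -9009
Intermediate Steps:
M = -63 (M = 9*(14 - 1*21) = 9*(14 - 21) = 9*(-7) = -63)
(M*H(11))*a(10) = (-63*(-2 - 1*11))*(-1 - 1*10) = (-63*(-2 - 11))*(-1 - 10) = -63*(-13)*(-11) = 819*(-11) = -9009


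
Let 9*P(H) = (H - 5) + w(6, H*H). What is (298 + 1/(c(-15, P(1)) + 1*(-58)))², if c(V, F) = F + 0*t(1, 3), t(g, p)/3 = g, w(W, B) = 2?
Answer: 24380636449/274576 ≈ 88794.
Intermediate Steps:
t(g, p) = 3*g
P(H) = -⅓ + H/9 (P(H) = ((H - 5) + 2)/9 = ((-5 + H) + 2)/9 = (-3 + H)/9 = -⅓ + H/9)
c(V, F) = F (c(V, F) = F + 0*(3*1) = F + 0*3 = F + 0 = F)
(298 + 1/(c(-15, P(1)) + 1*(-58)))² = (298 + 1/((-⅓ + (⅑)*1) + 1*(-58)))² = (298 + 1/((-⅓ + ⅑) - 58))² = (298 + 1/(-2/9 - 58))² = (298 + 1/(-524/9))² = (298 - 9/524)² = (156143/524)² = 24380636449/274576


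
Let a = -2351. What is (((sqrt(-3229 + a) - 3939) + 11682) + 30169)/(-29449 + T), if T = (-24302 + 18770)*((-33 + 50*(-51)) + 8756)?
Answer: -37912/34178485 - 6*I*sqrt(155)/34178485 ≈ -0.0011092 - 2.1856e-6*I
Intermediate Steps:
T = -34149036 (T = -5532*((-33 - 2550) + 8756) = -5532*(-2583 + 8756) = -5532*6173 = -34149036)
(((sqrt(-3229 + a) - 3939) + 11682) + 30169)/(-29449 + T) = (((sqrt(-3229 - 2351) - 3939) + 11682) + 30169)/(-29449 - 34149036) = (((sqrt(-5580) - 3939) + 11682) + 30169)/(-34178485) = (((6*I*sqrt(155) - 3939) + 11682) + 30169)*(-1/34178485) = (((-3939 + 6*I*sqrt(155)) + 11682) + 30169)*(-1/34178485) = ((7743 + 6*I*sqrt(155)) + 30169)*(-1/34178485) = (37912 + 6*I*sqrt(155))*(-1/34178485) = -37912/34178485 - 6*I*sqrt(155)/34178485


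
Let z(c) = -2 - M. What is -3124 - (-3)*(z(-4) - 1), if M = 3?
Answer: -3142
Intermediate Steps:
z(c) = -5 (z(c) = -2 - 1*3 = -2 - 3 = -5)
-3124 - (-3)*(z(-4) - 1) = -3124 - (-3)*(-5 - 1) = -3124 - (-3)*(-6) = -3124 - 1*18 = -3124 - 18 = -3142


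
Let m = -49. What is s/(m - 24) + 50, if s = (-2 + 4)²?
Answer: 3646/73 ≈ 49.945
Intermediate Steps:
s = 4 (s = 2² = 4)
s/(m - 24) + 50 = 4/(-49 - 24) + 50 = 4/(-73) + 50 = 4*(-1/73) + 50 = -4/73 + 50 = 3646/73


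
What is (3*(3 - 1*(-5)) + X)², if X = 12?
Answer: 1296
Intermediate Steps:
(3*(3 - 1*(-5)) + X)² = (3*(3 - 1*(-5)) + 12)² = (3*(3 + 5) + 12)² = (3*8 + 12)² = (24 + 12)² = 36² = 1296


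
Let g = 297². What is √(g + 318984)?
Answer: √407193 ≈ 638.12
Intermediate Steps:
g = 88209
√(g + 318984) = √(88209 + 318984) = √407193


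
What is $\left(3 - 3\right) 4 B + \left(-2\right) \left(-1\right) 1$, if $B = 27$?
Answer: $2$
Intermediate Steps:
$\left(3 - 3\right) 4 B + \left(-2\right) \left(-1\right) 1 = \left(3 - 3\right) 4 \cdot 27 + \left(-2\right) \left(-1\right) 1 = 0 \cdot 4 \cdot 27 + 2 \cdot 1 = 0 \cdot 27 + 2 = 0 + 2 = 2$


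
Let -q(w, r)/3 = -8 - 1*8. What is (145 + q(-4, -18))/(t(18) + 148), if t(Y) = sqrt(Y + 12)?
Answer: 14282/10937 - 193*sqrt(30)/21874 ≈ 1.2575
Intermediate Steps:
t(Y) = sqrt(12 + Y)
q(w, r) = 48 (q(w, r) = -3*(-8 - 1*8) = -3*(-8 - 8) = -3*(-16) = 48)
(145 + q(-4, -18))/(t(18) + 148) = (145 + 48)/(sqrt(12 + 18) + 148) = 193/(sqrt(30) + 148) = 193/(148 + sqrt(30))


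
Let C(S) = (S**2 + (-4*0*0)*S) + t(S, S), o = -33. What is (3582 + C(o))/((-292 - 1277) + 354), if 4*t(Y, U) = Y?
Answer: -6217/1620 ≈ -3.8377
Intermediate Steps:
t(Y, U) = Y/4
C(S) = S**2 + S/4 (C(S) = (S**2 + (-4*0*0)*S) + S/4 = (S**2 + (0*0)*S) + S/4 = (S**2 + 0*S) + S/4 = (S**2 + 0) + S/4 = S**2 + S/4)
(3582 + C(o))/((-292 - 1277) + 354) = (3582 - 33*(1/4 - 33))/((-292 - 1277) + 354) = (3582 - 33*(-131/4))/(-1569 + 354) = (3582 + 4323/4)/(-1215) = (18651/4)*(-1/1215) = -6217/1620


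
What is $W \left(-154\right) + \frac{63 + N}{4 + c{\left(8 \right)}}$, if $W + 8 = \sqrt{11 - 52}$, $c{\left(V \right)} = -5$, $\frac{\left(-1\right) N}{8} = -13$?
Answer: $1065 - 154 i \sqrt{41} \approx 1065.0 - 986.08 i$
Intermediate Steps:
$N = 104$ ($N = \left(-8\right) \left(-13\right) = 104$)
$W = -8 + i \sqrt{41}$ ($W = -8 + \sqrt{11 - 52} = -8 + \sqrt{-41} = -8 + i \sqrt{41} \approx -8.0 + 6.4031 i$)
$W \left(-154\right) + \frac{63 + N}{4 + c{\left(8 \right)}} = \left(-8 + i \sqrt{41}\right) \left(-154\right) + \frac{63 + 104}{4 - 5} = \left(1232 - 154 i \sqrt{41}\right) + \frac{167}{-1} = \left(1232 - 154 i \sqrt{41}\right) + 167 \left(-1\right) = \left(1232 - 154 i \sqrt{41}\right) - 167 = 1065 - 154 i \sqrt{41}$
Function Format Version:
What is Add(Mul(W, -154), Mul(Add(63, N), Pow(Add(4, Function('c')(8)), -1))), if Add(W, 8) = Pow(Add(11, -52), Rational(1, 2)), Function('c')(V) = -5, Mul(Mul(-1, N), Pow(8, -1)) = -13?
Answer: Add(1065, Mul(-154, I, Pow(41, Rational(1, 2)))) ≈ Add(1065.0, Mul(-986.08, I))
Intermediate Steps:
N = 104 (N = Mul(-8, -13) = 104)
W = Add(-8, Mul(I, Pow(41, Rational(1, 2)))) (W = Add(-8, Pow(Add(11, -52), Rational(1, 2))) = Add(-8, Pow(-41, Rational(1, 2))) = Add(-8, Mul(I, Pow(41, Rational(1, 2)))) ≈ Add(-8.0000, Mul(6.4031, I)))
Add(Mul(W, -154), Mul(Add(63, N), Pow(Add(4, Function('c')(8)), -1))) = Add(Mul(Add(-8, Mul(I, Pow(41, Rational(1, 2)))), -154), Mul(Add(63, 104), Pow(Add(4, -5), -1))) = Add(Add(1232, Mul(-154, I, Pow(41, Rational(1, 2)))), Mul(167, Pow(-1, -1))) = Add(Add(1232, Mul(-154, I, Pow(41, Rational(1, 2)))), Mul(167, -1)) = Add(Add(1232, Mul(-154, I, Pow(41, Rational(1, 2)))), -167) = Add(1065, Mul(-154, I, Pow(41, Rational(1, 2))))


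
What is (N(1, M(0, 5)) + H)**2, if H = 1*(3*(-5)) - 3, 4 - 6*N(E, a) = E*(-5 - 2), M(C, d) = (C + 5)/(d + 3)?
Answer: 9409/36 ≈ 261.36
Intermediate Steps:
M(C, d) = (5 + C)/(3 + d)
N(E, a) = 2/3 + 7*E/6 (N(E, a) = 2/3 - E*(-5 - 2)/6 = 2/3 - E*(-7)/6 = 2/3 - (-7)*E/6 = 2/3 + 7*E/6)
H = -18 (H = 1*(-15) - 3 = -15 - 3 = -18)
(N(1, M(0, 5)) + H)**2 = ((2/3 + (7/6)*1) - 18)**2 = ((2/3 + 7/6) - 18)**2 = (11/6 - 18)**2 = (-97/6)**2 = 9409/36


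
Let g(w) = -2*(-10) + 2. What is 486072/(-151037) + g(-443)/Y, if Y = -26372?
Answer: -6411006799/1991573882 ≈ -3.2191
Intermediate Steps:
g(w) = 22 (g(w) = 20 + 2 = 22)
486072/(-151037) + g(-443)/Y = 486072/(-151037) + 22/(-26372) = 486072*(-1/151037) + 22*(-1/26372) = -486072/151037 - 11/13186 = -6411006799/1991573882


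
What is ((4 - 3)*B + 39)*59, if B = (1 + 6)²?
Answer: 5192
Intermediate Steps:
B = 49 (B = 7² = 49)
((4 - 3)*B + 39)*59 = ((4 - 3)*49 + 39)*59 = (1*49 + 39)*59 = (49 + 39)*59 = 88*59 = 5192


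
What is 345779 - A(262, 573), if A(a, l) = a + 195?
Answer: 345322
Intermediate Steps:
A(a, l) = 195 + a
345779 - A(262, 573) = 345779 - (195 + 262) = 345779 - 1*457 = 345779 - 457 = 345322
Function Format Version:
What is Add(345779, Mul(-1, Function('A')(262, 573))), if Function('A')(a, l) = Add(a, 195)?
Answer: 345322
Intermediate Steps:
Function('A')(a, l) = Add(195, a)
Add(345779, Mul(-1, Function('A')(262, 573))) = Add(345779, Mul(-1, Add(195, 262))) = Add(345779, Mul(-1, 457)) = Add(345779, -457) = 345322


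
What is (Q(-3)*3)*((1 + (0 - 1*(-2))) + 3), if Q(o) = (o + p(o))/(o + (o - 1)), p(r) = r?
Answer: 108/7 ≈ 15.429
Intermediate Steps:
Q(o) = 2*o/(-1 + 2*o) (Q(o) = (o + o)/(o + (o - 1)) = (2*o)/(o + (-1 + o)) = (2*o)/(-1 + 2*o) = 2*o/(-1 + 2*o))
(Q(-3)*3)*((1 + (0 - 1*(-2))) + 3) = ((2*(-3)/(-1 + 2*(-3)))*3)*((1 + (0 - 1*(-2))) + 3) = ((2*(-3)/(-1 - 6))*3)*((1 + (0 + 2)) + 3) = ((2*(-3)/(-7))*3)*((1 + 2) + 3) = ((2*(-3)*(-1/7))*3)*(3 + 3) = ((6/7)*3)*6 = (18/7)*6 = 108/7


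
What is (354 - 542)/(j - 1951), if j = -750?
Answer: 188/2701 ≈ 0.069604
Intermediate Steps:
(354 - 542)/(j - 1951) = (354 - 542)/(-750 - 1951) = -188/(-2701) = -188*(-1/2701) = 188/2701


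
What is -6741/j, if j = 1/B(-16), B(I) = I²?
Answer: -1725696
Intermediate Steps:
j = 1/256 (j = 1/((-16)²) = 1/256 ≈ 0.0039063)
-6741/j = -6741/1/256 = -6741*256 = -1725696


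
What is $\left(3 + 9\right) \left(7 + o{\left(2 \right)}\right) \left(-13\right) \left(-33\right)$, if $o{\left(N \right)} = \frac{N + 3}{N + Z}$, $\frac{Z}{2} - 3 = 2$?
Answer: $38181$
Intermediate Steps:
$Z = 10$ ($Z = 6 + 2 \cdot 2 = 6 + 4 = 10$)
$o{\left(N \right)} = \frac{3 + N}{10 + N}$ ($o{\left(N \right)} = \frac{N + 3}{N + 10} = \frac{3 + N}{10 + N}$)
$\left(3 + 9\right) \left(7 + o{\left(2 \right)}\right) \left(-13\right) \left(-33\right) = \left(3 + 9\right) \left(7 + \frac{3 + 2}{10 + 2}\right) \left(-13\right) \left(-33\right) = 12 \left(7 + \frac{1}{12} \cdot 5\right) \left(-13\right) \left(-33\right) = 12 \left(7 + \frac{5}{12}\right) \left(-13\right) \left(-33\right) = 12 \cdot \frac{89}{12} \left(-13\right) \left(-33\right) = 89 \left(-13\right) \left(-33\right) = \left(-1157\right) \left(-33\right) = 38181$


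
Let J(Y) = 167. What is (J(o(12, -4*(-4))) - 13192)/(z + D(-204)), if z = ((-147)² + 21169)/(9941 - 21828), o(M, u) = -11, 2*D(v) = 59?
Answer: -309656350/615777 ≈ -502.87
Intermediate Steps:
D(v) = 59/2 (D(v) = (½)*59 = 59/2)
z = -42778/11887 (z = (21609 + 21169)/(-11887) = 42778*(-1/11887) = -42778/11887 ≈ -3.5987)
(J(o(12, -4*(-4))) - 13192)/(z + D(-204)) = (167 - 13192)/(-42778/11887 + 59/2) = -13025/615777/23774 = -13025*23774/615777 = -309656350/615777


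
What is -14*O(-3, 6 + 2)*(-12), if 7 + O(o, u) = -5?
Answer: -2016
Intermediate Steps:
O(o, u) = -12 (O(o, u) = -7 - 5 = -12)
-14*O(-3, 6 + 2)*(-12) = -14*(-12)*(-12) = 168*(-12) = -2016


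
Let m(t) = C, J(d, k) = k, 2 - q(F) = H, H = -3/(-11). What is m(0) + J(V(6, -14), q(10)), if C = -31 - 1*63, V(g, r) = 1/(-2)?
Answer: -1015/11 ≈ -92.273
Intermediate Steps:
V(g, r) = -½
H = 3/11 (H = -3*(-1/11) = 3/11 ≈ 0.27273)
q(F) = 19/11 (q(F) = 2 - 1*3/11 = 2 - 3/11 = 19/11)
C = -94 (C = -31 - 63 = -94)
m(t) = -94
m(0) + J(V(6, -14), q(10)) = -94 + 19/11 = -1015/11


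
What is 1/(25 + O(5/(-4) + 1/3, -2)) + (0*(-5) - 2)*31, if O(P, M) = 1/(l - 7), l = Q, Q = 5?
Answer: -3036/49 ≈ -61.959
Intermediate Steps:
l = 5
O(P, M) = -1/2 (O(P, M) = 1/(5 - 7) = 1/(-2) = -1/2)
1/(25 + O(5/(-4) + 1/3, -2)) + (0*(-5) - 2)*31 = 1/(25 - 1/2) + (0*(-5) - 2)*31 = 1/(49/2) + (0 - 2)*31 = 2/49 - 2*31 = 2/49 - 62 = -3036/49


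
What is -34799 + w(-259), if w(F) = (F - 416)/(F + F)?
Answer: -18025207/518 ≈ -34798.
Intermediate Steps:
w(F) = (-416 + F)/(2*F) (w(F) = (-416 + F)/((2*F)) = (-416 + F)*(1/(2*F)) = (-416 + F)/(2*F))
-34799 + w(-259) = -34799 + (1/2)*(-416 - 259)/(-259) = -34799 + (1/2)*(-1/259)*(-675) = -34799 + 675/518 = -18025207/518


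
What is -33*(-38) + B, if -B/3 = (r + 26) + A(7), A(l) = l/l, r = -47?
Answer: 1314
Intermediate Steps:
A(l) = 1
B = 60 (B = -3*((-47 + 26) + 1) = -3*(-21 + 1) = -3*(-20) = 60)
-33*(-38) + B = -33*(-38) + 60 = 1254 + 60 = 1314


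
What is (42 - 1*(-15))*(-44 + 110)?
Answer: 3762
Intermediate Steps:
(42 - 1*(-15))*(-44 + 110) = (42 + 15)*66 = 57*66 = 3762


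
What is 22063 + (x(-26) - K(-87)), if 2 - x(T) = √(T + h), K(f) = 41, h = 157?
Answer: 22024 - √131 ≈ 22013.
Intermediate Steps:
x(T) = 2 - √(157 + T) (x(T) = 2 - √(T + 157) = 2 - √(157 + T))
22063 + (x(-26) - K(-87)) = 22063 + ((2 - √(157 - 26)) - 1*41) = 22063 + ((2 - √131) - 41) = 22063 + (-39 - √131) = 22024 - √131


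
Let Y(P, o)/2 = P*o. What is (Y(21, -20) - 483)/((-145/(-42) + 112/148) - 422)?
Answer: 2055942/649247 ≈ 3.1667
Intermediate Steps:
Y(P, o) = 2*P*o (Y(P, o) = 2*(P*o) = 2*P*o)
(Y(21, -20) - 483)/((-145/(-42) + 112/148) - 422) = (2*21*(-20) - 483)/((-145/(-42) + 112/148) - 422) = (-840 - 483)/((-145*(-1/42) + 112*(1/148)) - 422) = -1323/((145/42 + 28/37) - 422) = -1323/(6541/1554 - 422) = -1323/(-649247/1554) = -1323*(-1554/649247) = 2055942/649247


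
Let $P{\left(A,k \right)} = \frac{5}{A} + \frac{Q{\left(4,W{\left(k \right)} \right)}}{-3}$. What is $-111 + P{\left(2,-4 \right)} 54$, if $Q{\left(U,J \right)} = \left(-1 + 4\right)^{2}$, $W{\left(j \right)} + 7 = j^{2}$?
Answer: $-138$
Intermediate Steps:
$W{\left(j \right)} = -7 + j^{2}$
$Q{\left(U,J \right)} = 9$ ($Q{\left(U,J \right)} = 3^{2} = 9$)
$P{\left(A,k \right)} = -3 + \frac{5}{A}$ ($P{\left(A,k \right)} = \frac{5}{A} + \frac{9}{-3} = \frac{5}{A} + 9 \left(- \frac{1}{3}\right) = \frac{5}{A} - 3 = -3 + \frac{5}{A}$)
$-111 + P{\left(2,-4 \right)} 54 = -111 + \left(-3 + \frac{5}{2}\right) 54 = -111 - 27 = -138$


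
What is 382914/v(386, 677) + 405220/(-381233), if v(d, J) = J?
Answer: 145705119022/258094741 ≈ 564.54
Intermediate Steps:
382914/v(386, 677) + 405220/(-381233) = 382914/677 + 405220/(-381233) = 382914*(1/677) + 405220*(-1/381233) = 382914/677 - 405220/381233 = 145705119022/258094741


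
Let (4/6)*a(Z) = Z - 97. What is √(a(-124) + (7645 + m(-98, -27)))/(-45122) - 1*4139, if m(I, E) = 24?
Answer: -4139 - 5*√1174/90244 ≈ -4139.0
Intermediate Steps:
a(Z) = -291/2 + 3*Z/2 (a(Z) = 3*(Z - 97)/2 = 3*(-97 + Z)/2 = -291/2 + 3*Z/2)
√(a(-124) + (7645 + m(-98, -27)))/(-45122) - 1*4139 = √((-291/2 + (3/2)*(-124)) + (7645 + 24))/(-45122) - 1*4139 = √((-291/2 - 186) + 7669)*(-1/45122) - 4139 = √(-663/2 + 7669)*(-1/45122) - 4139 = √(14675/2)*(-1/45122) - 4139 = (5*√1174/2)*(-1/45122) - 4139 = -5*√1174/90244 - 4139 = -4139 - 5*√1174/90244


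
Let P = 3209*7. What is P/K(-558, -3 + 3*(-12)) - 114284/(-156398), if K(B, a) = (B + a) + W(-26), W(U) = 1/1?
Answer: -1722527505/46606604 ≈ -36.959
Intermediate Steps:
W(U) = 1
P = 22463
K(B, a) = 1 + B + a (K(B, a) = (B + a) + 1 = 1 + B + a)
P/K(-558, -3 + 3*(-12)) - 114284/(-156398) = 22463/(1 - 558 + (-3 + 3*(-12))) - 114284/(-156398) = 22463/(1 - 558 + (-3 - 36)) - 114284*(-1/156398) = 22463/(1 - 558 - 39) + 57142/78199 = 22463/(-596) + 57142/78199 = 22463*(-1/596) + 57142/78199 = -22463/596 + 57142/78199 = -1722527505/46606604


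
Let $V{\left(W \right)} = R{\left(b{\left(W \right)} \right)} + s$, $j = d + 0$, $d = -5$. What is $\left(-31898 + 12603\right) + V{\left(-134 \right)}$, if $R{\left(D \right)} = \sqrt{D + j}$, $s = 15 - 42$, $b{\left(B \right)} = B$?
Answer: $-19322 + i \sqrt{139} \approx -19322.0 + 11.79 i$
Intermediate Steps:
$s = -27$ ($s = 15 - 42 = -27$)
$j = -5$ ($j = -5 + 0 = -5$)
$R{\left(D \right)} = \sqrt{-5 + D}$ ($R{\left(D \right)} = \sqrt{D - 5} = \sqrt{-5 + D}$)
$V{\left(W \right)} = -27 + \sqrt{-5 + W}$ ($V{\left(W \right)} = \sqrt{-5 + W} - 27 = -27 + \sqrt{-5 + W}$)
$\left(-31898 + 12603\right) + V{\left(-134 \right)} = \left(-31898 + 12603\right) - \left(27 - \sqrt{-5 - 134}\right) = -19295 - \left(27 - \sqrt{-139}\right) = -19295 - \left(27 - i \sqrt{139}\right) = -19322 + i \sqrt{139}$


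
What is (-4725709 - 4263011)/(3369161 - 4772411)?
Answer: 299624/46775 ≈ 6.4056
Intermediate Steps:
(-4725709 - 4263011)/(3369161 - 4772411) = -8988720/(-1403250) = -8988720*(-1/1403250) = 299624/46775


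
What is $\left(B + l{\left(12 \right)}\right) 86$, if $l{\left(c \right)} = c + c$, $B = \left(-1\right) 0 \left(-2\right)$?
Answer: $2064$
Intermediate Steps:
$B = 0$ ($B = 0 \left(-2\right) = 0$)
$l{\left(c \right)} = 2 c$
$\left(B + l{\left(12 \right)}\right) 86 = \left(0 + 2 \cdot 12\right) 86 = \left(0 + 24\right) 86 = 24 \cdot 86 = 2064$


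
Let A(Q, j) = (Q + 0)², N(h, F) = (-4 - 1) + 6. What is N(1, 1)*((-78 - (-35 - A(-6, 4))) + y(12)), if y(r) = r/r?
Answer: -6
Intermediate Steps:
N(h, F) = 1 (N(h, F) = -5 + 6 = 1)
A(Q, j) = Q²
y(r) = 1
N(1, 1)*((-78 - (-35 - A(-6, 4))) + y(12)) = 1*((-78 - (-35 - 1*(-6)²)) + 1) = 1*((-78 - (-35 - 1*36)) + 1) = 1*((-78 - (-35 - 36)) + 1) = 1*((-78 - 1*(-71)) + 1) = 1*((-78 + 71) + 1) = 1*(-7 + 1) = 1*(-6) = -6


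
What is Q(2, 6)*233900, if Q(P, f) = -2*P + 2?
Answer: -467800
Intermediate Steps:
Q(P, f) = 2 - 2*P
Q(2, 6)*233900 = (2 - 2*2)*233900 = (2 - 4)*233900 = -2*233900 = -467800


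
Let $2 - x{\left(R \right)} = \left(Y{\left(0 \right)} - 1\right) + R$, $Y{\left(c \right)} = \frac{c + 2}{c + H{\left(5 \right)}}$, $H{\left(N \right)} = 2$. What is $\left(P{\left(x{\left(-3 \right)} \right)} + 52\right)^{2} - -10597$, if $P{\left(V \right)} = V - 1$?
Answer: $13733$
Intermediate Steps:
$Y{\left(c \right)} = 1$ ($Y{\left(c \right)} = \frac{c + 2}{c + 2} = \frac{2 + c}{2 + c} = 1$)
$x{\left(R \right)} = 2 - R$ ($x{\left(R \right)} = 2 - \left(\left(1 - 1\right) + R\right) = 2 - \left(0 + R\right) = 2 - R$)
$P{\left(V \right)} = -1 + V$ ($P{\left(V \right)} = V - 1 = -1 + V$)
$\left(P{\left(x{\left(-3 \right)} \right)} + 52\right)^{2} - -10597 = \left(\left(-1 + \left(2 - -3\right)\right) + 52\right)^{2} - -10597 = \left(\left(-1 + \left(2 + 3\right)\right) + 52\right)^{2} + 10597 = \left(\left(-1 + 5\right) + 52\right)^{2} + 10597 = \left(4 + 52\right)^{2} + 10597 = 56^{2} + 10597 = 3136 + 10597 = 13733$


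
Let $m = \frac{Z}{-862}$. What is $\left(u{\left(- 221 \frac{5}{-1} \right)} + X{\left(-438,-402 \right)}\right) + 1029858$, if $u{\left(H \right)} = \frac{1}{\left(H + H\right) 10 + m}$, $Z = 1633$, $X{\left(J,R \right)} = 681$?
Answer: $\frac{19630291188475}{19048567} \approx 1.0305 \cdot 10^{6}$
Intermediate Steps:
$m = - \frac{1633}{862}$ ($m = \frac{1633}{-862} = 1633 \left(- \frac{1}{862}\right) = - \frac{1633}{862} \approx -1.8944$)
$u{\left(H \right)} = \frac{1}{- \frac{1633}{862} + 20 H}$ ($u{\left(H \right)} = \frac{1}{\left(H + H\right) 10 - \frac{1633}{862}} = \frac{1}{2 H 10 - \frac{1633}{862}} = \frac{1}{20 H - \frac{1633}{862}} = \frac{1}{- \frac{1633}{862} + 20 H}$)
$\left(u{\left(- 221 \frac{5}{-1} \right)} + X{\left(-438,-402 \right)}\right) + 1029858 = \left(\frac{862}{-1633 + 17240 \left(- 221 \frac{5}{-1}\right)} + 681\right) + 1029858 = \left(\frac{862}{-1633 + 17240 \left(- 221 \cdot 5 \left(-1\right)\right)} + 681\right) + 1029858 = \left(\frac{862}{-1633 + 17240 \left(\left(-221\right) \left(-5\right)\right)} + 681\right) + 1029858 = \left(\frac{862}{-1633 + 17240 \cdot 1105} + 681\right) + 1029858 = \left(\frac{862}{-1633 + 19050200} + 681\right) + 1029858 = \left(\frac{862}{19048567} + 681\right) + 1029858 = \frac{12972074989}{19048567} + 1029858 = \frac{19630291188475}{19048567}$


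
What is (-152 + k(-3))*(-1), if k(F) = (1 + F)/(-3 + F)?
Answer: 455/3 ≈ 151.67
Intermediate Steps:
k(F) = (1 + F)/(-3 + F)
(-152 + k(-3))*(-1) = (-152 + (1 - 3)/(-3 - 3))*(-1) = (-152 - 2/(-6))*(-1) = (-152 - 1/6*(-2))*(-1) = (-152 + 1/3)*(-1) = -455/3*(-1) = 455/3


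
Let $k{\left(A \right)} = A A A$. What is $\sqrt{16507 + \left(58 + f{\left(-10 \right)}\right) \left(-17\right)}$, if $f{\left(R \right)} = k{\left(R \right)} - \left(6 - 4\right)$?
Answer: $\sqrt{32555} \approx 180.43$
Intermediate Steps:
$k{\left(A \right)} = A^{3}$ ($k{\left(A \right)} = A^{2} A = A^{3}$)
$f{\left(R \right)} = -2 + R^{3}$ ($f{\left(R \right)} = R^{3} - \left(6 - 4\right) = R^{3} - 2 = -2 + R^{3}$)
$\sqrt{16507 + \left(58 + f{\left(-10 \right)}\right) \left(-17\right)} = \sqrt{16507 + \left(58 + \left(-2 + \left(-10\right)^{3}\right)\right) \left(-17\right)} = \sqrt{16507 + \left(58 - 1002\right) \left(-17\right)} = \sqrt{16507 - -16048} = \sqrt{16507 + 16048} = \sqrt{32555}$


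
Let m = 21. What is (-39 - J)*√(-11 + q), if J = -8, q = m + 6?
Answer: -124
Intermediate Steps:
q = 27 (q = 21 + 6 = 27)
(-39 - J)*√(-11 + q) = (-39 - 1*(-8))*√(-11 + 27) = (-39 + 8)*√16 = -31*4 = -124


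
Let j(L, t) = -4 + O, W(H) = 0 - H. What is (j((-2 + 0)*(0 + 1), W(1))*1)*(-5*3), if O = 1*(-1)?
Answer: 75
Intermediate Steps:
O = -1
W(H) = -H
j(L, t) = -5 (j(L, t) = -4 - 1 = -5)
(j((-2 + 0)*(0 + 1), W(1))*1)*(-5*3) = (-5*1)*(-5*3) = -5*(-15) = 75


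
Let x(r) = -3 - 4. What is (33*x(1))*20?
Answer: -4620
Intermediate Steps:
x(r) = -7
(33*x(1))*20 = (33*(-7))*20 = -231*20 = -4620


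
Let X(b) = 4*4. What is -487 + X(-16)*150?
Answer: 1913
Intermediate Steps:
X(b) = 16
-487 + X(-16)*150 = -487 + 16*150 = -487 + 2400 = 1913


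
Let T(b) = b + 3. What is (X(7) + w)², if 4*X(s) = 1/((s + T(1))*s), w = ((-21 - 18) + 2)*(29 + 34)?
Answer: 515447894809/94864 ≈ 5.4335e+6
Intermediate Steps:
T(b) = 3 + b
w = -2331 (w = (-39 + 2)*63 = -37*63 = -2331)
X(s) = 1/(4*s*(4 + s)) (X(s) = (1/((s + (3 + 1))*s))/4 = (1/((s + 4)*s))/4 = (1/((4 + s)*s))/4 = (1/(s*(4 + s)))/4 = 1/(4*s*(4 + s)))
(X(7) + w)² = ((¼)/(7*(4 + 7)) - 2331)² = ((¼)*(⅐)/11 - 2331)² = ((¼)*(⅐)*(1/11) - 2331)² = (1/308 - 2331)² = (-717947/308)² = 515447894809/94864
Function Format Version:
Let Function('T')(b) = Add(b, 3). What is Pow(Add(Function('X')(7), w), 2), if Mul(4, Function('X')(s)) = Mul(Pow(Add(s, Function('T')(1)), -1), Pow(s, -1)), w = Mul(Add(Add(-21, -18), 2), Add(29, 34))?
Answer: Rational(515447894809, 94864) ≈ 5.4335e+6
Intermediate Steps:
Function('T')(b) = Add(3, b)
w = -2331 (w = Mul(Add(-39, 2), 63) = Mul(-37, 63) = -2331)
Function('X')(s) = Mul(Rational(1, 4), Pow(s, -1), Pow(Add(4, s), -1)) (Function('X')(s) = Mul(Rational(1, 4), Mul(Pow(Add(s, Add(3, 1)), -1), Pow(s, -1))) = Mul(Rational(1, 4), Mul(Pow(Add(s, 4), -1), Pow(s, -1))) = Mul(Rational(1, 4), Mul(Pow(Add(4, s), -1), Pow(s, -1))) = Mul(Rational(1, 4), Mul(Pow(s, -1), Pow(Add(4, s), -1))) = Mul(Rational(1, 4), Pow(s, -1), Pow(Add(4, s), -1)))
Pow(Add(Function('X')(7), w), 2) = Pow(Add(Mul(Rational(1, 4), Pow(7, -1), Pow(Add(4, 7), -1)), -2331), 2) = Pow(Add(Mul(Rational(1, 4), Rational(1, 7), Pow(11, -1)), -2331), 2) = Pow(Add(Mul(Rational(1, 4), Rational(1, 7), Rational(1, 11)), -2331), 2) = Pow(Add(Rational(1, 308), -2331), 2) = Pow(Rational(-717947, 308), 2) = Rational(515447894809, 94864)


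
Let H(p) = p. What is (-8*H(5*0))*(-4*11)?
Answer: 0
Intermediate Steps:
(-8*H(5*0))*(-4*11) = (-40*0)*(-4*11) = -8*0*(-44) = 0*(-44) = 0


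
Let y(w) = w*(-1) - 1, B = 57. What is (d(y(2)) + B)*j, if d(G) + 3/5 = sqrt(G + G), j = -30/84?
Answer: -141/7 - 5*I*sqrt(6)/14 ≈ -20.143 - 0.87482*I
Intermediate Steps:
j = -5/14 (j = -30*1/84 = -5/14 ≈ -0.35714)
y(w) = -1 - w (y(w) = -w - 1 = -1 - w)
d(G) = -3/5 + sqrt(2)*sqrt(G) (d(G) = -3/5 + sqrt(G + G) = -3/5 + sqrt(2*G) = -3/5 + sqrt(2)*sqrt(G))
(d(y(2)) + B)*j = ((-3/5 + sqrt(2)*sqrt(-1 - 1*2)) + 57)*(-5/14) = ((-3/5 + sqrt(2)*sqrt(-1 - 2)) + 57)*(-5/14) = ((-3/5 + sqrt(2)*sqrt(-3)) + 57)*(-5/14) = ((-3/5 + sqrt(2)*(I*sqrt(3))) + 57)*(-5/14) = ((-3/5 + I*sqrt(6)) + 57)*(-5/14) = (282/5 + I*sqrt(6))*(-5/14) = -141/7 - 5*I*sqrt(6)/14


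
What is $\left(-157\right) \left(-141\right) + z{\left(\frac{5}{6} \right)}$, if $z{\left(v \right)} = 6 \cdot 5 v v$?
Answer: $\frac{132947}{6} \approx 22158.0$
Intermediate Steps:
$z{\left(v \right)} = 30 v^{2}$ ($z{\left(v \right)} = 6 \cdot 5 v^{2} = 30 v^{2}$)
$\left(-157\right) \left(-141\right) + z{\left(\frac{5}{6} \right)} = \left(-157\right) \left(-141\right) + 30 \left(\frac{5}{6}\right)^{2} = 22137 + 30 \left(5 \cdot \frac{1}{6}\right)^{2} = 22137 + 30 \left(\frac{5}{6}\right)^{2} = 22137 + 30 \cdot \frac{25}{36} = 22137 + \frac{125}{6} = \frac{132947}{6}$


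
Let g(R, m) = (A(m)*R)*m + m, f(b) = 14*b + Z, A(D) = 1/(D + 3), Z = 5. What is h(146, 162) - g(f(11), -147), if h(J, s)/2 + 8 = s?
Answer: 4683/16 ≈ 292.69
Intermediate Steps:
A(D) = 1/(3 + D)
h(J, s) = -16 + 2*s
f(b) = 5 + 14*b (f(b) = 14*b + 5 = 5 + 14*b)
g(R, m) = m + R*m/(3 + m) (g(R, m) = (R/(3 + m))*m + m = R*m/(3 + m) + m = m + R*m/(3 + m))
h(146, 162) - g(f(11), -147) = (-16 + 2*162) - (-147)*(3 + (5 + 14*11) - 147)/(3 - 147) = (-16 + 324) - (-147)*(3 + (5 + 154) - 147)/(-144) = 308 - (-147)*(-1)*(3 + 159 - 147)/144 = 308 - (-147)*(-1)*15/144 = 308 - 1*245/16 = 308 - 245/16 = 4683/16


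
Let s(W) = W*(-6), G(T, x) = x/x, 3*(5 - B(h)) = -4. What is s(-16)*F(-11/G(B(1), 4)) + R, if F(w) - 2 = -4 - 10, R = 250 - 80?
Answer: -982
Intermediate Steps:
B(h) = 19/3 (B(h) = 5 - ⅓*(-4) = 5 + 4/3 = 19/3)
G(T, x) = 1
s(W) = -6*W
R = 170
F(w) = -12 (F(w) = 2 + (-4 - 10) = 2 - 14 = -12)
s(-16)*F(-11/G(B(1), 4)) + R = -6*(-16)*(-12) + 170 = 96*(-12) + 170 = -1152 + 170 = -982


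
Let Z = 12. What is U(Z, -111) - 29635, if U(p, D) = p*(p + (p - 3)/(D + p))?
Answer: -324413/11 ≈ -29492.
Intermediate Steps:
U(p, D) = p*(p + (-3 + p)/(D + p))
U(Z, -111) - 29635 = 12*(-3 + 12 + 12² - 111*12)/(-111 + 12) - 29635 = 12*(-3 + 12 + 144 - 1332)/(-99) - 29635 = 12*(-1/99)*(-1179) - 29635 = 1572/11 - 29635 = -324413/11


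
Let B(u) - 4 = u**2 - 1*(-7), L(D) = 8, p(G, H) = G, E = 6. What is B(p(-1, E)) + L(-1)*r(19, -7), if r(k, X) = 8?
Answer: 76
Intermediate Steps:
B(u) = 11 + u**2 (B(u) = 4 + (u**2 - 1*(-7)) = 4 + (u**2 + 7) = 4 + (7 + u**2) = 11 + u**2)
B(p(-1, E)) + L(-1)*r(19, -7) = (11 + (-1)**2) + 8*8 = (11 + 1) + 64 = 12 + 64 = 76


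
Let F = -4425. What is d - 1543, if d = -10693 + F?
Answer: -16661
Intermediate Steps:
d = -15118 (d = -10693 - 4425 = -15118)
d - 1543 = -15118 - 1543 = -16661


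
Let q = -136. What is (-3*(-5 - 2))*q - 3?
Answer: -2859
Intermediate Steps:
(-3*(-5 - 2))*q - 3 = -3*(-5 - 2)*(-136) - 3 = -3*(-7)*(-136) - 3 = 21*(-136) - 3 = -2856 - 3 = -2859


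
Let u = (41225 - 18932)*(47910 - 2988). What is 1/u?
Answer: 1/1001446146 ≈ 9.9856e-10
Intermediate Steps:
u = 1001446146 (u = 22293*44922 = 1001446146)
1/u = 1/1001446146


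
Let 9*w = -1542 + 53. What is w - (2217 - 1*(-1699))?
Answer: -36733/9 ≈ -4081.4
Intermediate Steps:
w = -1489/9 (w = (-1542 + 53)/9 = (⅑)*(-1489) = -1489/9 ≈ -165.44)
w - (2217 - 1*(-1699)) = -1489/9 - (2217 - 1*(-1699)) = -1489/9 - (2217 + 1699) = -1489/9 - 1*3916 = -1489/9 - 3916 = -36733/9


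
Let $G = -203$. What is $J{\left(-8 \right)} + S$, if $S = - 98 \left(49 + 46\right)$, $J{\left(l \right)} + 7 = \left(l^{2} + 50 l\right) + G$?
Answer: $-9856$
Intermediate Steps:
$J{\left(l \right)} = -210 + l^{2} + 50 l$ ($J{\left(l \right)} = -7 - \left(203 - l^{2} - 50 l\right) = -7 + \left(-203 + l^{2} + 50 l\right) = -210 + l^{2} + 50 l$)
$S = -9310$ ($S = \left(-98\right) 95 = -9310$)
$J{\left(-8 \right)} + S = \left(-210 + \left(-8\right)^{2} + 50 \left(-8\right)\right) - 9310 = \left(-210 + 64 - 400\right) - 9310 = -546 - 9310 = -9856$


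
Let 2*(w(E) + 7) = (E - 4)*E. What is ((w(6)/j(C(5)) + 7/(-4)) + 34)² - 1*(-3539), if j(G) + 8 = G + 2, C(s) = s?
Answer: 74313/16 ≈ 4644.6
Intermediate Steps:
w(E) = -7 + E*(-4 + E)/2 (w(E) = -7 + ((E - 4)*E)/2 = -7 + ((-4 + E)*E)/2 = -7 + (E*(-4 + E))/2 = -7 + E*(-4 + E)/2)
j(G) = -6 + G (j(G) = -8 + (G + 2) = -8 + (2 + G) = -6 + G)
((w(6)/j(C(5)) + 7/(-4)) + 34)² - 1*(-3539) = (((-7 + (½)*6² - 2*6)/(-6 + 5) + 7/(-4)) + 34)² - 1*(-3539) = (((-7 + (½)*36 - 12)/(-1) + 7*(-¼)) + 34)² + 3539 = (((-7 + 18 - 12)*(-1) - 7/4) + 34)² + 3539 = ((-1*(-1) - 7/4) + 34)² + 3539 = ((1 - 7/4) + 34)² + 3539 = (-¾ + 34)² + 3539 = (133/4)² + 3539 = 17689/16 + 3539 = 74313/16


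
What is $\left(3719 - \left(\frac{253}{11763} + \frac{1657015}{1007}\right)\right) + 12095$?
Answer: $\frac{167830500358}{11845341} \approx 14168.0$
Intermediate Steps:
$\left(3719 - \left(\frac{253}{11763} + \frac{1657015}{1007}\right)\right) + 12095 = \left(3719 - \left(\frac{253}{11763} + \frac{2655}{\left(-9063\right) \left(- \frac{1}{5617}\right)}\right)\right) + 12095 = \left(3719 - \left(\frac{253}{11763} + \frac{2655}{\frac{9063}{5617}}\right)\right) + 12095 = \left(3719 - \frac{19491722216}{11845341}\right) + 12095 = \frac{24561100963}{11845341} + 12095 = \frac{167830500358}{11845341}$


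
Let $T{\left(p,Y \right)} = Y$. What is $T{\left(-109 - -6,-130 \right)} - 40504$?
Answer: $-40634$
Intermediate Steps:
$T{\left(-109 - -6,-130 \right)} - 40504 = -130 - 40504 = -40634$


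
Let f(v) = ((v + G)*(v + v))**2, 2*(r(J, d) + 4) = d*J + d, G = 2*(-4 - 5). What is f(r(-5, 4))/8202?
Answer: 86400/1367 ≈ 63.204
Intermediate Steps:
G = -18 (G = 2*(-9) = -18)
r(J, d) = -4 + d/2 + J*d/2 (r(J, d) = -4 + (d*J + d)/2 = -4 + (J*d + d)/2 = -4 + (d + J*d)/2 = -4 + (d/2 + J*d/2) = -4 + d/2 + J*d/2)
f(v) = 4*v**2*(-18 + v)**2 (f(v) = ((v - 18)*(v + v))**2 = ((-18 + v)*(2*v))**2 = (2*v*(-18 + v))**2 = 4*v**2*(-18 + v)**2)
f(r(-5, 4))/8202 = (4*(-4 + (1/2)*4 + (1/2)*(-5)*4)**2*(-18 + (-4 + (1/2)*4 + (1/2)*(-5)*4))**2)/8202 = (4*(-4 + 2 - 10)**2*(-18 + (-4 + 2 - 10))**2)*(1/8202) = (4*(-12)**2*(-18 - 12)**2)*(1/8202) = (4*144*(-30)**2)*(1/8202) = (4*144*900)*(1/8202) = 518400*(1/8202) = 86400/1367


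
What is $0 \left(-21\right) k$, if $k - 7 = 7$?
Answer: $0$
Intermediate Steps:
$k = 14$ ($k = 7 + 7 = 14$)
$0 \left(-21\right) k = 0 \left(-21\right) 14 = 0 \cdot 14 = 0$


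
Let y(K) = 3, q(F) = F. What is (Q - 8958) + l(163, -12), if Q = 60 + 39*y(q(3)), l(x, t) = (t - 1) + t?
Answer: -8806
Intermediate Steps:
l(x, t) = -1 + 2*t (l(x, t) = (-1 + t) + t = -1 + 2*t)
Q = 177 (Q = 60 + 39*3 = 60 + 117 = 177)
(Q - 8958) + l(163, -12) = (177 - 8958) + (-1 + 2*(-12)) = -8781 + (-1 - 24) = -8781 - 25 = -8806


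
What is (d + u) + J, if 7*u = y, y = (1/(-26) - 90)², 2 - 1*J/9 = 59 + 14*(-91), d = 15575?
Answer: 131010777/4732 ≈ 27686.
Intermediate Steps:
J = 10953 (J = 18 - 9*(59 + 14*(-91)) = 18 - 9*(59 - 1274) = 18 - 9*(-1215) = 18 + 10935 = 10953)
y = 5480281/676 (y = (-1/26 - 90)² = (-2341/26)² = 5480281/676 ≈ 8106.9)
u = 5480281/4732 (u = (⅐)*(5480281/676) = 5480281/4732 ≈ 1158.1)
(d + u) + J = (15575 + 5480281/4732) + 10953 = 79181181/4732 + 10953 = 131010777/4732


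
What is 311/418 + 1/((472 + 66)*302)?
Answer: 25265227/33957484 ≈ 0.74403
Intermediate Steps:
311/418 + 1/((472 + 66)*302) = 311*(1/418) + (1/302)/538 = 311/418 + (1/538)*(1/302) = 311/418 + 1/162476 = 25265227/33957484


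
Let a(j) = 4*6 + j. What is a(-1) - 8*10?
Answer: -57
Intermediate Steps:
a(j) = 24 + j
a(-1) - 8*10 = (24 - 1) - 8*10 = 23 - 80 = -57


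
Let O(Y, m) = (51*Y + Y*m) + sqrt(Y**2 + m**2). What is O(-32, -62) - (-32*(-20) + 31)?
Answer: -319 + 2*sqrt(1217) ≈ -249.23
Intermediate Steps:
O(Y, m) = sqrt(Y**2 + m**2) + 51*Y + Y*m
O(-32, -62) - (-32*(-20) + 31) = (sqrt((-32)**2 + (-62)**2) + 51*(-32) - 32*(-62)) - (-32*(-20) + 31) = (sqrt(1024 + 3844) - 1632 + 1984) - (640 + 31) = (sqrt(4868) - 1632 + 1984) - 1*671 = (2*sqrt(1217) - 1632 + 1984) - 671 = (352 + 2*sqrt(1217)) - 671 = -319 + 2*sqrt(1217)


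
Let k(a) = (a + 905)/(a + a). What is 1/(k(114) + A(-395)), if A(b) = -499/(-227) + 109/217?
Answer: 11231052/80524849 ≈ 0.13947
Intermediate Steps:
k(a) = (905 + a)/(2*a) (k(a) = (905 + a)/((2*a)) = (905 + a)*(1/(2*a)) = (905 + a)/(2*a))
A(b) = 133026/49259 (A(b) = -499*(-1/227) + 109*(1/217) = 499/227 + 109/217 = 133026/49259)
1/(k(114) + A(-395)) = 1/((1/2)*(905 + 114)/114 + 133026/49259) = 1/((1/2)*(1/114)*1019 + 133026/49259) = 1/(1019/228 + 133026/49259) = 1/(80524849/11231052) = 11231052/80524849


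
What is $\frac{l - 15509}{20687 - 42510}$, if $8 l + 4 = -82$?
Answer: $\frac{62079}{87292} \approx 0.71116$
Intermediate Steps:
$l = - \frac{43}{4}$ ($l = - \frac{1}{2} + \frac{1}{8} \left(-82\right) = - \frac{1}{2} - \frac{41}{4} = - \frac{43}{4} \approx -10.75$)
$\frac{l - 15509}{20687 - 42510} = \frac{- \frac{43}{4} - 15509}{20687 - 42510} = - \frac{62079}{4 \left(-21823\right)} = \left(- \frac{62079}{4}\right) \left(- \frac{1}{21823}\right) = \frac{62079}{87292}$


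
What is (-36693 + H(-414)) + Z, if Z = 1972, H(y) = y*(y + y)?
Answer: 308071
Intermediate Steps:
H(y) = 2*y² (H(y) = y*(2*y) = 2*y²)
(-36693 + H(-414)) + Z = (-36693 + 2*(-414)²) + 1972 = (-36693 + 2*171396) + 1972 = (-36693 + 342792) + 1972 = 306099 + 1972 = 308071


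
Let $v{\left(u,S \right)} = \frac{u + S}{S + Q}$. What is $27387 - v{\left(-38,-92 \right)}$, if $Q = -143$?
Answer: $\frac{1287163}{47} \approx 27386.0$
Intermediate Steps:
$v{\left(u,S \right)} = \frac{S + u}{-143 + S}$ ($v{\left(u,S \right)} = \frac{u + S}{S - 143} = \frac{S + u}{-143 + S}$)
$27387 - v{\left(-38,-92 \right)} = 27387 - \frac{-92 - 38}{-143 - 92} = 27387 - \frac{1}{-235} \left(-130\right) = 27387 - \left(- \frac{1}{235}\right) \left(-130\right) = 27387 - \frac{26}{47} = \frac{1287163}{47}$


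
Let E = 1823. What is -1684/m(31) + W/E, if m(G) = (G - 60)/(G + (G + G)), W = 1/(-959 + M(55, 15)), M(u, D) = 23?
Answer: 267231440707/49483512 ≈ 5400.4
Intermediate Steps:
W = -1/936 (W = 1/(-959 + 23) = 1/(-936) = -1/936 ≈ -0.0010684)
m(G) = (-60 + G)/(3*G) (m(G) = (-60 + G)/(G + 2*G) = (-60 + G)/((3*G)) = (-60 + G)*(1/(3*G)) = (-60 + G)/(3*G))
-1684/m(31) + W/E = -1684*93/(-60 + 31) - 1/936/1823 = -1684/((1/3)*(1/31)*(-29)) - 1/936*1/1823 = -1684/(-29/93) - 1/1706328 = -1684*(-93/29) - 1/1706328 = 156612/29 - 1/1706328 = 267231440707/49483512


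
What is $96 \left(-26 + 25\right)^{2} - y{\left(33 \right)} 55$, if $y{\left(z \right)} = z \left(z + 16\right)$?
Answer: $-88839$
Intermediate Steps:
$y{\left(z \right)} = z \left(16 + z\right)$
$96 \left(-26 + 25\right)^{2} - y{\left(33 \right)} 55 = 96 \left(-26 + 25\right)^{2} - 33 \left(16 + 33\right) 55 = 96 \left(-1\right)^{2} - 33 \cdot 49 \cdot 55 = 96 \cdot 1 - 1617 \cdot 55 = 96 - 88935 = -88839$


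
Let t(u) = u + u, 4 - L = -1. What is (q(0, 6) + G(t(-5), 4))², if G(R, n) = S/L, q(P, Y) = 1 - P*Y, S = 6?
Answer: 121/25 ≈ 4.8400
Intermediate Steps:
L = 5 (L = 4 - 1*(-1) = 4 + 1 = 5)
t(u) = 2*u
q(P, Y) = 1 - P*Y
G(R, n) = 6/5
(q(0, 6) + G(t(-5), 4))² = ((1 - 1*0*6) + 6/5)² = ((1 + 0) + 6/5)² = (1 + 6/5)² = (11/5)² = 121/25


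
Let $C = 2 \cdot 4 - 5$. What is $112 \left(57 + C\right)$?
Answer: $6720$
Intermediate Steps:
$C = 3$ ($C = 8 - 5 = 3$)
$112 \left(57 + C\right) = 112 \left(57 + 3\right) = 112 \cdot 60 = 6720$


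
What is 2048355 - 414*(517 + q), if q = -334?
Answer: 1972593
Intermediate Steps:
2048355 - 414*(517 + q) = 2048355 - 414*(517 - 334) = 2048355 - 414*183 = 2048355 - 1*75762 = 2048355 - 75762 = 1972593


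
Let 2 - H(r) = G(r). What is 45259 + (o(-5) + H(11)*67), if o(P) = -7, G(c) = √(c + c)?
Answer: 45386 - 67*√22 ≈ 45072.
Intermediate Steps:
G(c) = √2*√c (G(c) = √(2*c) = √2*√c)
H(r) = 2 - √2*√r
45259 + (o(-5) + H(11)*67) = 45259 + (-7 + (2 - √2*√11)*67) = 45259 + (-7 + (2 - √22)*67) = 45259 + (-7 + (134 - 67*√22)) = 45259 + (127 - 67*√22) = 45386 - 67*√22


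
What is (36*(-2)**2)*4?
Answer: 576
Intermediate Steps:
(36*(-2)**2)*4 = (36*4)*4 = 144*4 = 576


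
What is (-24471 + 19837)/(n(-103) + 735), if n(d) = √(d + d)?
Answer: -3405990/540431 + 4634*I*√206/540431 ≈ -6.3024 + 0.12307*I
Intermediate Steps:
n(d) = √2*√d (n(d) = √(2*d) = √2*√d)
(-24471 + 19837)/(n(-103) + 735) = (-24471 + 19837)/(√2*√(-103) + 735) = -4634/(√2*(I*√103) + 735) = -4634/(I*√206 + 735) = -4634/(735 + I*√206)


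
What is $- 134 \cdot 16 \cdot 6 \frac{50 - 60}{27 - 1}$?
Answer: $\frac{64320}{13} \approx 4947.7$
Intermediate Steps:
$- 134 \cdot 16 \cdot 6 \frac{50 - 60}{27 - 1} = \left(-134\right) 96 \left(- \frac{10}{26}\right) = - 12864 \left(\left(-10\right) \frac{1}{26}\right) = \left(-12864\right) \left(- \frac{5}{13}\right) = \frac{64320}{13}$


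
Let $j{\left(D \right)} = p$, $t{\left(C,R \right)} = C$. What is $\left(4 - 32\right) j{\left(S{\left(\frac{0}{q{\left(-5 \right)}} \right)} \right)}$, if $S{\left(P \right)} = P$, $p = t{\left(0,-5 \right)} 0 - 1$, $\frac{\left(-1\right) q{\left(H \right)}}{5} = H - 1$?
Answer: $28$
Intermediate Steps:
$q{\left(H \right)} = 5 - 5 H$ ($q{\left(H \right)} = - 5 \left(H - 1\right) = - 5 \left(-1 + H\right) = 5 - 5 H$)
$p = -1$ ($p = 0 \cdot 0 - 1 = 0 - 1 = -1$)
$j{\left(D \right)} = -1$
$\left(4 - 32\right) j{\left(S{\left(\frac{0}{q{\left(-5 \right)}} \right)} \right)} = \left(4 - 32\right) \left(-1\right) = \left(-28\right) \left(-1\right) = 28$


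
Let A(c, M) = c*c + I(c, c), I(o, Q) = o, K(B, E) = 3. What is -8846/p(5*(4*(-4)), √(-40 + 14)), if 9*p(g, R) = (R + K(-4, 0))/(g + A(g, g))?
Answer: -298074816/7 + 99358272*I*√26/7 ≈ -4.2582e+7 + 7.2376e+7*I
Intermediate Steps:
A(c, M) = c + c² (A(c, M) = c*c + c = c² + c = c + c²)
p(g, R) = (3 + R)/(9*(g + g*(1 + g))) (p(g, R) = ((R + 3)/(g + g*(1 + g)))/9 = ((3 + R)/(g + g*(1 + g)))/9 = (3 + R)/(9*(g + g*(1 + g))))
-8846/p(5*(4*(-4)), √(-40 + 14)) = -8846*(-720*(2 + 5*(4*(-4)))/(3 + √(-40 + 14))) = -8846*(-720*(2 + 5*(-16))/(3 + √(-26))) = -8846*(-720*(2 - 80)/(3 + I*√26)) = -8846*56160/(3 + I*√26) = -8846/(1/18720 + I*√26/56160)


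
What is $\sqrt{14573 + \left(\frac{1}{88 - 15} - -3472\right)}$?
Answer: $\frac{\sqrt{96161878}}{73} \approx 134.33$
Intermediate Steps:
$\sqrt{14573 + \left(\frac{1}{88 - 15} - -3472\right)} = \sqrt{14573 + \left(\frac{1}{73} + 3472\right)} = \sqrt{14573 + \frac{253457}{73}} = \sqrt{\frac{1317286}{73}} = \frac{\sqrt{96161878}}{73}$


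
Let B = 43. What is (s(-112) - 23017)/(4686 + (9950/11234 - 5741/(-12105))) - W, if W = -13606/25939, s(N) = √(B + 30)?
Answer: -36258484318268263/8267053606020998 + 67993785*√73/318711346082 ≈ -4.3841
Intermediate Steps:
s(N) = √73 (s(N) = √(43 + 30) = √73)
W = -13606/25939 (W = -13606*1/25939 = -13606/25939 ≈ -0.52454)
(s(-112) - 23017)/(4686 + (9950/11234 - 5741/(-12105))) - W = (√73 - 23017)/(4686 + (9950/11234 - 5741/(-12105))) - 1*(-13606/25939) = (-23017 + √73)/(4686 + (9950*(1/11234) - 5741*(-1/12105))) + 13606/25939 = (-23017 + √73)/(4686 + (4975/5617 + 5741/12105)) + 13606/25939 = (-23017 + √73)/(4686 + 92469572/67993785) + 13606/25939 = (-23017 + √73)/(318711346082/67993785) + 13606/25939 = (-23017 + √73)*(67993785/318711346082) + 13606/25939 = (-1565012949345/318711346082 + 67993785*√73/318711346082) + 13606/25939 = -36258484318268263/8267053606020998 + 67993785*√73/318711346082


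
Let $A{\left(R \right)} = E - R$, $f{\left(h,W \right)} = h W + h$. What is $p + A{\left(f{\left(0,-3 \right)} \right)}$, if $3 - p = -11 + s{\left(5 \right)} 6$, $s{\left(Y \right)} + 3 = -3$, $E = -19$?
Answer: $31$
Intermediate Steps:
$f{\left(h,W \right)} = h + W h$ ($f{\left(h,W \right)} = W h + h = h + W h$)
$s{\left(Y \right)} = -6$ ($s{\left(Y \right)} = -3 - 3 = -6$)
$p = 50$ ($p = 3 - \left(-11 - 36\right) = 3 - -47 = 3 + 47 = 50$)
$A{\left(R \right)} = -19 - R$
$p + A{\left(f{\left(0,-3 \right)} \right)} = 50 - \left(19 + 0 \left(1 - 3\right)\right) = 50 - \left(19 + 0 \left(-2\right)\right) = 50 - 19 = 31$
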